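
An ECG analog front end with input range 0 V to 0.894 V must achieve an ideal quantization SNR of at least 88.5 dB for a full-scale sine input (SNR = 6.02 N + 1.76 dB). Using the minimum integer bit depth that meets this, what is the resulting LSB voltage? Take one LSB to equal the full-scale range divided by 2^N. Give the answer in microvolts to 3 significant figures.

27.3 µV

V_FS = 0.894 V.
6.02 N + 1.76 ≥ 88.5 gives N ≥ 14.409, so the minimum integer is 15.
LSB = 0.894 V ÷ 2^15 = 0.894/32768 V = 27.3 µV.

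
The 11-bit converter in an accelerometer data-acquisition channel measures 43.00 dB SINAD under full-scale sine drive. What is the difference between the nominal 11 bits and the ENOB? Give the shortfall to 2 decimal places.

4.15 bits

N_eff = (43.00 − 1.76)/6.02 = 6.8505 bits.
Shortfall = 11 − 6.8505 = 4.1495 bits.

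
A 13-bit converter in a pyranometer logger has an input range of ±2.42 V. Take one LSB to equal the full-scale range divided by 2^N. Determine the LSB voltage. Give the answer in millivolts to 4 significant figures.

The full-scale span is 2.42 − (-2.42) = 4.84 V.
Number of codes = 2^13 = 8192.
One LSB is 4.84 V / 8192 = 0.5908 mV.

0.5908 mV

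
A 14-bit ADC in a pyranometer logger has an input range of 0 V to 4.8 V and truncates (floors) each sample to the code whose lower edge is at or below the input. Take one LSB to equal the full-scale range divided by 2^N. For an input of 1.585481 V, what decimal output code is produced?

V_FS = 4.8 V. LSB = 4.8 V / 2^14 ≈ 293.0 µV.
(V_in − V_min) × 2^14/range = (1.585481 − (0)) × 16384/4.8 = 5411.775.
Floor → code = 5411.

5411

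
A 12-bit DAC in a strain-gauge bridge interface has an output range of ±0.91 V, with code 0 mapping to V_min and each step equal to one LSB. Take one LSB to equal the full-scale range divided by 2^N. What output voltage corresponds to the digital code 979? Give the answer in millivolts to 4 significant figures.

Full-scale range = 0.91 V − (-0.91 V) = 1.82 V. LSB = 1.82 V / 2^12.
V_out = V_min + code × LSB = -0.91 V + 979 × 1.82 V / 4096
      = -0.91 + 0.435005 = -0.474995 V.

-475.0 mV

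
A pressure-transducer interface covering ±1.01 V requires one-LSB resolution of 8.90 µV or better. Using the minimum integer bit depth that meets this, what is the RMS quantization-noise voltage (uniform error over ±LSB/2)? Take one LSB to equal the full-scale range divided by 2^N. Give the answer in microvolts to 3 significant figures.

2.22 µV

The full-scale span is 1.01 − (-1.01) = 2.02 V.
Required number of levels: 2.02/8.90 µV = 226970; smallest N with 2^N ≥ that is 18.
Step size = 2.02/262144 V = 7.7057 µV.
V_rms = LSB/√12 = 2.22 µV.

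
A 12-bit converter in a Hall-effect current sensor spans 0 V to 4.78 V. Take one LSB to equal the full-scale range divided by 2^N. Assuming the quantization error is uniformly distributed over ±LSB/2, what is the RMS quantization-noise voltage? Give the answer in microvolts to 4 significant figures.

Range is 4.78 V.
Step size = 4.78/4096 V = 1.16699 mV.
V_rms = LSB/√12 = 1.16699 mV / √12 = 336.9 µV.

336.9 µV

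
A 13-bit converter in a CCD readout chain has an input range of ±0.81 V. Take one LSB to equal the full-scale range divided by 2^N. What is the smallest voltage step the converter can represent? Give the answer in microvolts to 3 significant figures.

198 µV

Range = 0.81 − (-0.81) = 1.62 V.
Number of codes = 2^13 = 8192.
One LSB is 1.62 V / 8192 = 198 µV.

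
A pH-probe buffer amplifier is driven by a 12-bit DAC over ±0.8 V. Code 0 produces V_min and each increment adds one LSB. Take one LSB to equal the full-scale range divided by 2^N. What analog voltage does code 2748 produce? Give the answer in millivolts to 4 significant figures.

Span: 0.8 V − (-0.8 V) = 1.6 V. LSB = 1.6 V / 2^12.
V_out = V_min + code × LSB = -0.8 V + 2748 × 1.6 V / 4096
      = -0.8 + 1.07344 = 0.273438 V.

273.4 mV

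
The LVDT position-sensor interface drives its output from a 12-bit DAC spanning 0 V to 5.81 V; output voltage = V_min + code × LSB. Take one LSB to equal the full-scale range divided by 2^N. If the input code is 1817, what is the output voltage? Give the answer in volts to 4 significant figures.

2.577 V

V_FS = 5.81 V. LSB = 5.81 V / 2^12.
Output = V_min + (1817/4096) × range = 0 + 0.443604 × 5.81 V
      = 0 V + 2.57734 V = 2.57734 V.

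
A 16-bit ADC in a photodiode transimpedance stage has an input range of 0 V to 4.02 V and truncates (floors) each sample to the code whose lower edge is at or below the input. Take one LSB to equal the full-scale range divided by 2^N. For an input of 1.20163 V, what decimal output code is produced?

19589

Span = 4.02 V. LSB = 4.02 V / 2^16 ≈ 61.34 µV.
V_in − V_min = 1.20163 − (0) = 1.20163 V.
Divide by LSB: 1.20163 × 65536/4.02 = 19589.5581.
Truncating gives code 19589.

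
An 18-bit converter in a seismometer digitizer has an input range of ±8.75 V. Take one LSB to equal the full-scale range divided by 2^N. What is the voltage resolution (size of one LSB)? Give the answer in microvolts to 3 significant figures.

66.8 µV

Range = 8.75 − (-8.75) = 17.5 V.
2^18 = 262144 levels.
One LSB is 17.5 V / 262144 = 66.8 µV.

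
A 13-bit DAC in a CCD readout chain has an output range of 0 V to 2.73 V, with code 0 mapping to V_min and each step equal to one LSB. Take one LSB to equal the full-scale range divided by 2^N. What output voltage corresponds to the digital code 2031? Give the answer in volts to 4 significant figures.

V_FS = 2.73 V. LSB = 2.73 V / 2^13.
Output = V_min + (2031/8192) × range = 0 + 0.247925 × 2.73 V
      = 0 V + 0.676835 V = 0.676835 V.

0.6768 V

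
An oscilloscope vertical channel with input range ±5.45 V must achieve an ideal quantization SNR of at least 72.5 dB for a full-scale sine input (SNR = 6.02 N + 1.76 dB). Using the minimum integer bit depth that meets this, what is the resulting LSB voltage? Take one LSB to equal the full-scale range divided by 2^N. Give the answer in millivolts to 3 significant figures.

The full-scale span is 5.45 − (-5.45) = 10.9 V.
N ≥ (72.5 − 1.76)/6.02 = 11.751 → N_min = 12.
LSB = 10.9 V ÷ 2^12 = 10.9/4096 V = 2.66 mV.

2.66 mV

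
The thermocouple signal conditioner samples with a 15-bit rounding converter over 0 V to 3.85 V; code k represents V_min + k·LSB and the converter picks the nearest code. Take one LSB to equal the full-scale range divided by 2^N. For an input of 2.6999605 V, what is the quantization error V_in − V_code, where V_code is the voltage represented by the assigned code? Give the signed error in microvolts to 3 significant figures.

−21.2 µV

Full-scale range = 3.85 V. LSB = 3.85 V / 2^15 ≈ 117.5 µV.
Position in LSBs: (2.6999605 − (0)) × 32768/3.85 = 22979.8197; rounding gives k = 22980.
V_code = 0 + (22980/32768) × 3.85 = 2.6999816895 V.
e = 2.6999605 − (2.6999816895) = −21.2 µV.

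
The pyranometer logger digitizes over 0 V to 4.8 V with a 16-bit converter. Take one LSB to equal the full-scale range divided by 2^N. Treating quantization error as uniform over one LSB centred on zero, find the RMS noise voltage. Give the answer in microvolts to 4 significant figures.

21.14 µV

Range is 4.8 V.
Step size = 4.8/65536 V = 73.2422 µV.
RMS of a uniform error over width LSB is LSB/√12 = 21.14 µV.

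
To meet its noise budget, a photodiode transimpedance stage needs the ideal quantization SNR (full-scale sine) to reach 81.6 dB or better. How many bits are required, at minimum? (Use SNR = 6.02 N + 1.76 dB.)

6.02 N + 1.76 ≥ 81.6 gives N ≥ 13.262, so the minimum integer is 14.

14 bits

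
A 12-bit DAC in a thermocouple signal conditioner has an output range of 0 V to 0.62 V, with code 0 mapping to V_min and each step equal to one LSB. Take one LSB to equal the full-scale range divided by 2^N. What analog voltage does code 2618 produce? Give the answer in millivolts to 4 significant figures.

Full-scale range = 0.62 V. LSB = 0.62 V / 2^12.
Output = V_min + (2618/4096) × range = 0 + 0.639160 × 0.62 V
      = 0 + 0.396279 = 0.396279 V.

396.3 mV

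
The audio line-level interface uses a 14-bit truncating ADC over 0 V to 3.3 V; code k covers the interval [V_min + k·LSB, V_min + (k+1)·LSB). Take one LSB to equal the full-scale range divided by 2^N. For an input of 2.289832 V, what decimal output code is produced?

11368

Range is 3.3 V. LSB = 3.3 V / 2^14 ≈ 201.4 µV.
(V_in − V_min) × 2^14/range = (2.289832 − (0)) × 16384/3.3 = 11368.669.
Floor → code = 11368.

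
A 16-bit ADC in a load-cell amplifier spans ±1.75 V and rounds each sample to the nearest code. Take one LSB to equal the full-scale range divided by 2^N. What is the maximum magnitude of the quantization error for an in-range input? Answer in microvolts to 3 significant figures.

26.7 µV

Range = 1.75 − (-1.75) = 3.5 V.
Step size = 3.5/65536 V = 53.406 µV.
A rounding quantizer has |error| ≤ LSB/2 = 26.7 µV.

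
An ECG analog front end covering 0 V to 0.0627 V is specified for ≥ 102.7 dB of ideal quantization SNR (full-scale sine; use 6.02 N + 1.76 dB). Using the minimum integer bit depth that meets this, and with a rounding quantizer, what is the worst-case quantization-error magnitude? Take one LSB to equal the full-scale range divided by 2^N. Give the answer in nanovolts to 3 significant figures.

Span = 0.0627 V.
N ≥ (102.7 − 1.76)/6.02 = 16.767 → N_min = 17.
One LSB is 0.0627 V / 131072 = 478.36 nV.
Max error for round-to-nearest is LSB/2 = 239 nV.

239 nV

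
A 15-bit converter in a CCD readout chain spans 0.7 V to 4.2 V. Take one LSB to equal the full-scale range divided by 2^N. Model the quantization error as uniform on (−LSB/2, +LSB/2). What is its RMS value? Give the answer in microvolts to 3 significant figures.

Span: 4.2 V − (0.7 V) = 3.5 V.
LSB = 3.5 V ÷ 2^15 = 3.5/32768 V = 106.81 µV.
V_rms = LSB/√12 = 106.81 µV / √12 = 30.8 µV.

30.8 µV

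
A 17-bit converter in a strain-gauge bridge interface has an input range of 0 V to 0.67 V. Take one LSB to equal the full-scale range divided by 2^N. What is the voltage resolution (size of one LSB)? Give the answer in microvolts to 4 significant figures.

V_FS = 0.67 V.
There are 2^17 = 131072 steps.
LSB = 0.67 V ÷ 2^17 = 0.67/131072 V = 5.112 µV.

5.112 µV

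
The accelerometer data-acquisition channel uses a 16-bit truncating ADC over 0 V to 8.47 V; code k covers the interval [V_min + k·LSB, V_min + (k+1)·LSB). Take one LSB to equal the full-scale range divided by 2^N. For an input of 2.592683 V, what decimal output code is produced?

Range is 8.47 V. LSB = 8.47 V / 2^16 ≈ 129.2 µV.
code = ⌊(V_in − V_min)/LSB⌋ = ⌊(V_in − V_min) × 2^16 / range⌋
     = ⌊(2.592683 − (0)) × 65536 / 8.47⌋ = ⌊2.592683 × 65536/8.47⌋
     = ⌊20060.693⌋ = 20060.

20060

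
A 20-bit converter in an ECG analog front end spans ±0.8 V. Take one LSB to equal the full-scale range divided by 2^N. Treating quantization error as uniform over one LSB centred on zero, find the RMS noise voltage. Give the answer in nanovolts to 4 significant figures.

440.5 nV

The full-scale span is 0.8 − (-0.8) = 1.6 V.
LSB = 1.6 V ÷ 2^20 = 1.6/1048576 V = 1.52588 µV.
V_rms = LSB/√12 = 1.52588 µV / √12 = 440.5 nV.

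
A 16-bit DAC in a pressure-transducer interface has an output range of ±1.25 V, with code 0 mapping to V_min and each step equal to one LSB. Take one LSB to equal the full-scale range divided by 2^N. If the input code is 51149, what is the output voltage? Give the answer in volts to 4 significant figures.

0.7012 V

The full-scale span is 1.25 − (-1.25) = 2.5 V. LSB = 2.5 V / 2^16.
V_out = -1.25 + 51149 × (2.5/65536) V
      = -1.25 + 1.95118 = 0.701180 V.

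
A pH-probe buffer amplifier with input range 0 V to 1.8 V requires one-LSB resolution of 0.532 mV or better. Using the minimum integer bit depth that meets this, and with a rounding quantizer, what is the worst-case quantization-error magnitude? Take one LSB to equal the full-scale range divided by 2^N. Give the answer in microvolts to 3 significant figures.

220 µV

Full-scale range = 1.8 V.
1.8 V / 0.532 mV = 3383. Since 2^11 = 2048 and 2^12 = 4096, N = 12.
LSB = 1.8 V ÷ 2^12 = 1.8/4096 V = 439.45 µV.
|e|_max = LSB/2 = 220 µV.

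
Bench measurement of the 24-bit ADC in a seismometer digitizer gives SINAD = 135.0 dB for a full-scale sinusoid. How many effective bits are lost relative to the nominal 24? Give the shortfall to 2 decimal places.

1.87 bits

Effective bits = (135.0 − 1.76)/6.02 = 22.1329.
24 − 22.1329 = 1.87 bits below nominal.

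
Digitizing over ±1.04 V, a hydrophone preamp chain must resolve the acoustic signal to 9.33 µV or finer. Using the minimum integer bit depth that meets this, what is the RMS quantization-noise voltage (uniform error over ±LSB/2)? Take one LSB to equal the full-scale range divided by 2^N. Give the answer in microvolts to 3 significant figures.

2.29 µV

Span: 1.04 V − (-1.04 V) = 2.08 V.
Levels needed ≥ 2.08/9.33 µV = 222900. 2^18 = 262144 suffices, so N_min = 18.
LSB = 2.08 V / 2^18 = 7.9346 µV.
RMS noise = LSB/√12 = 2.29 µV.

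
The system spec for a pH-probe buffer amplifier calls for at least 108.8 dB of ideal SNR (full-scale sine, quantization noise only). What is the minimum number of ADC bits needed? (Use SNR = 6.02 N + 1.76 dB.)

18 bits

N ≥ (108.8 − 1.76)/6.02 = 17.781 → N_min = 18.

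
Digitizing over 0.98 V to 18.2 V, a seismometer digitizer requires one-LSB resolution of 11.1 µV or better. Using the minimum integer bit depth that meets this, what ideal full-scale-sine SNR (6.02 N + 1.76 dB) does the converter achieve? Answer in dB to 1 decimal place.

128.2 dB

Span: 18.2 V − (0.98 V) = 17.22 V.
Need 2^N ≥ 17.22 V / 11.1 µV = 1.551e6 → N_min = 21.
SNR = 6.02 × 21 + 1.76 = 128.18 dB.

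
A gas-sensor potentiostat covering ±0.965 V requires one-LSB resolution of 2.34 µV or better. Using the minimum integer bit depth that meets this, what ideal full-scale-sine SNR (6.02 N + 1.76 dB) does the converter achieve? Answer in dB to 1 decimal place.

122.2 dB

Range = 0.965 − (-0.965) = 1.93 V.
1.93 V / 2.34 µV = 824800. Since 2^19 = 524288 and 2^20 = 1048576, N = 20.
SNR = 6.02 × 20 + 1.76 = 122.16 dB.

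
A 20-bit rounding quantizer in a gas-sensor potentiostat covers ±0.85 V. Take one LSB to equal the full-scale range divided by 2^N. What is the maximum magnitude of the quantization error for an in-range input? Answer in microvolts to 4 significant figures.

0.8106 µV

The full-scale span is 0.85 − (-0.85) = 1.7 V.
Step size = 1.7/1048576 V = 1.62125 µV.
A rounding quantizer has |error| ≤ LSB/2 = 0.8106 µV.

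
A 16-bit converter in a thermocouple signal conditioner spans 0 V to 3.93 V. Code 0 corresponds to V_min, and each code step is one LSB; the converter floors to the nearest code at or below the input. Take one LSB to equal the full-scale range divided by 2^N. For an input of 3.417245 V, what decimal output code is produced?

56985

Full-scale range = 3.93 V. LSB = 3.93 V / 2^16 ≈ 59.97 µV.
V_in − V_min = 3.417245 − (0) = 3.417245 V.
Divide by LSB: 3.417245 × 65536/3.93 = 56985.3863.
Truncating gives code 56985.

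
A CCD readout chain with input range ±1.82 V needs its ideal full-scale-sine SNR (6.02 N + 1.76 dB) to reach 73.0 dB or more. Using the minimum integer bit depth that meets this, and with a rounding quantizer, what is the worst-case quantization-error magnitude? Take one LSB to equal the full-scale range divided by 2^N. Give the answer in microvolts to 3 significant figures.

444 µV

Range = 1.82 − (-1.82) = 3.64 V.
Required N = ⌈(73.0 − 1.76)/6.02⌉ = ⌈11.834⌉ = 12.
LSB = 3.64 V ÷ 2^12 = 3.64/4096 V = 0.88867 mV.
Half an LSB is 444 µV.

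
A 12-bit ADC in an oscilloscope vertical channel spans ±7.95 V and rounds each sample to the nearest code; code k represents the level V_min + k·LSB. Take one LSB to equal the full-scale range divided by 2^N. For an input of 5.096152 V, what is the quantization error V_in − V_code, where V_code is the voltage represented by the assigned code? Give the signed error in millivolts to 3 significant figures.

−0.699 mV

Full-scale range = 7.95 V − (-7.95 V) = 15.9 V. LSB = 15.9 V / 2^12 ≈ 3.882 mV.
Position in LSBs: (5.096152 − (-7.95)) × 4096/15.9 = 3360.8200; rounding gives k = 3361.
V_code = -7.95 + (3361/4096) × 15.9 = 5.096850586 V.
e = 5.096152 − (5.096850586) = −0.699 mV.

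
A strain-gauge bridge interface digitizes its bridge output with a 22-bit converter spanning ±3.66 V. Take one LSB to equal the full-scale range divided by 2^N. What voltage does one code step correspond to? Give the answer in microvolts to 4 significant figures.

1.745 µV

The full-scale span is 3.66 − (-3.66) = 7.32 V.
Number of codes = 2^22 = 4194304.
Step size = 7.32/4194304 V = 1.745 µV.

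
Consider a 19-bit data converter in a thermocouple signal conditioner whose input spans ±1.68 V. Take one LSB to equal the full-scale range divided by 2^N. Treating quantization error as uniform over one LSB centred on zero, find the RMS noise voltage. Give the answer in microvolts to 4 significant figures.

1.850 µV

Span: 1.68 V − (-1.68 V) = 3.36 V.
One LSB is 3.36 V / 524288 = 6.40869 µV.
RMS of a uniform error over width LSB is LSB/√12 = 1.850 µV.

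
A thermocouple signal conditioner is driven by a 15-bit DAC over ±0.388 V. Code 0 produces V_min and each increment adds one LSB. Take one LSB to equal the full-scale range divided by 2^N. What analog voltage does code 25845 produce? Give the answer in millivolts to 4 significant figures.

Range = 0.388 − (-0.388) = 0.776 V. LSB = 0.776 V / 2^15.
V_out = -0.388 + 25845 × (0.776/32768) V
      = -0.388 V + 0.612052 V = 0.224052 V.

224.1 mV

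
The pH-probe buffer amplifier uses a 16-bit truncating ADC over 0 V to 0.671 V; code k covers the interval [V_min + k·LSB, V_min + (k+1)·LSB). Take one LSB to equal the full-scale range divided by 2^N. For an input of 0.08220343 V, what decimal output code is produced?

8028

V_FS = 0.671 V. LSB = 0.671 V / 2^16 ≈ 10.24 µV.
V_in − V_min = 0.08220343 − (0) = 0.08220343 V.
Divide by LSB: 0.08220343 × 65536/0.671 = 8028.7392.
Truncating gives code 8028.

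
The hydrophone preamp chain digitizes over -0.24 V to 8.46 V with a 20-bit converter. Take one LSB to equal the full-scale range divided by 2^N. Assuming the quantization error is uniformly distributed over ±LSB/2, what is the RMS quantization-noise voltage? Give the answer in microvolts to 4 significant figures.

2.395 µV

Range = 8.46 − (-0.24) = 8.7 V.
LSB = 8.7 V / 2^20 = 8.29697 µV.
σ_q = LSB/√12 = 8.29697 µV/3.4641 = 2.395 µV.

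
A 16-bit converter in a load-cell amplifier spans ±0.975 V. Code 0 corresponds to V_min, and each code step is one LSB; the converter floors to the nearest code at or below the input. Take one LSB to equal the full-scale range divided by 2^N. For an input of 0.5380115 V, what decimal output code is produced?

50849

Span: 0.975 V − (-0.975 V) = 1.95 V. LSB = 1.95 V / 2^16 ≈ 29.75 µV.
code = ⌊(V_in − V_min)/LSB⌋ = ⌊(V_in − V_min) × 2^16 / range⌋
     = ⌊(0.5380115 − (-0.975)) × 65536 / 1.95⌋ = ⌊1.5130115 × 65536/1.95⌋
     = ⌊50849.601⌋ = 50849.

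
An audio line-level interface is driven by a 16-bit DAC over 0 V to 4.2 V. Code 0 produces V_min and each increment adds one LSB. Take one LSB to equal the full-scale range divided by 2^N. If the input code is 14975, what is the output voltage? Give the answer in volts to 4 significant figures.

Range is 4.2 V. LSB = 4.2 V / 2^16.
V_out = V_min + code × LSB = 0 V + 14975 × 4.2 V / 65536
      = 0 + 0.959702 = 0.959702 V.

0.9597 V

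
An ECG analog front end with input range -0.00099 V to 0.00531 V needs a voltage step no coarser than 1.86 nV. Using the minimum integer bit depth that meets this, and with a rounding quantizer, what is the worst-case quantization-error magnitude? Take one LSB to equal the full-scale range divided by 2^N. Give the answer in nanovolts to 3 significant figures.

Full-scale range = 0.00531 V − (-0.00099 V) = 0.0063 V.
Required number of levels: 0.0063/1.86 nV = 3.3871e6; smallest N with 2^N ≥ that is 22.
Step size = 0.0063/4194304 V = 1.5020 nV.
|e|_max = LSB/2 = 0.751 nV.

0.751 nV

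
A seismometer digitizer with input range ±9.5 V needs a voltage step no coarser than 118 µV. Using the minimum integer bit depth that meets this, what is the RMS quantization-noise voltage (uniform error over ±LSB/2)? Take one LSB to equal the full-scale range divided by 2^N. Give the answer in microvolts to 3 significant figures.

Span: 9.5 V − (-9.5 V) = 19 V.
Need 2^N ≥ 19 V / 118 µV = 161000 → N_min = 18.
Step size = 19/262144 V = 72.479 µV.
RMS noise = LSB/√12 = 20.9 µV.

20.9 µV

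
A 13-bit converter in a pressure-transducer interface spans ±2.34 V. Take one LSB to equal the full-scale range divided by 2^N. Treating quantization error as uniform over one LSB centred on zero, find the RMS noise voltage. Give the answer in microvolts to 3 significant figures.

Range = 2.34 − (-2.34) = 4.68 V.
LSB = 4.68 V ÷ 2^13 = 4.68/8192 V = 0.57129 mV.
For a uniform distribution on [−LSB/2, +LSB/2], V_rms = LSB/√12 = 0.57129 mV/3.4641 = 165 µV.

165 µV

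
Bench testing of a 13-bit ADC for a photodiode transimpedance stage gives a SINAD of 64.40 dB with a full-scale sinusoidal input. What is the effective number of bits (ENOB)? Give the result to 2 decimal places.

10.41 bits

Inverting SNR = 6.02 N + 1.76: N_eff = (64.40 − 1.76)/6.02 = 10.4053.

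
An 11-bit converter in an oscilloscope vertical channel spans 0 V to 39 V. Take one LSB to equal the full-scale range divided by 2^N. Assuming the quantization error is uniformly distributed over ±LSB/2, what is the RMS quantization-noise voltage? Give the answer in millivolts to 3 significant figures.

Full-scale range = 39 V.
Step size = 39/2048 V = 19.043 mV.
σ_q = LSB/√12 = 19.043 mV/3.4641 = 5.50 mV.

5.50 mV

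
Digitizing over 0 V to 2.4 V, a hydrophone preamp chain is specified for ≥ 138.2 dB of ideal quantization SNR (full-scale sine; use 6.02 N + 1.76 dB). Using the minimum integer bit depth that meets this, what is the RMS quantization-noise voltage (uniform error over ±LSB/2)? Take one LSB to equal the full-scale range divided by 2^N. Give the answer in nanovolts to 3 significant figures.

82.6 nV

V_FS = 2.4 V.
Solving 6.02 N ≥ 138.2 − 1.76: N ≥ 22.664. Round up → N = 23.
Step size = 2.4/8388608 V = 286.10 nV.
V_rms = LSB/√12 = 82.6 nV.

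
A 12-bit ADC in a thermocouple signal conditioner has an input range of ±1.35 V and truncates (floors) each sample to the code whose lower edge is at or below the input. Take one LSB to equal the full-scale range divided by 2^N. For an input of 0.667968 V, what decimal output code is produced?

3061

The full-scale span is 1.35 − (-1.35) = 2.7 V. LSB = 2.7 V / 2^12 ≈ 0.6592 mV.
V_in − V_min = 0.667968 − (-1.35) = 2.017968 V.
Divide by LSB: 2.017968 × 4096/2.7 = 3061.3322.
Truncating gives code 3061.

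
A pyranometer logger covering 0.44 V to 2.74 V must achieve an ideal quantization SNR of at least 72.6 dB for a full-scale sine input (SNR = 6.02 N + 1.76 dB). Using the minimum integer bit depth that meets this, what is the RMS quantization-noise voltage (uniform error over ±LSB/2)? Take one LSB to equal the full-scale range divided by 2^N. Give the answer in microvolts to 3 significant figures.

162 µV

Full-scale range = 2.74 V − (0.44 V) = 2.3 V.
Required N = ⌈(72.6 − 1.76)/6.02⌉ = ⌈11.767⌉ = 12.
Step size = 2.3/4096 V = 0.56152 mV.
V_rms = LSB/√12 = 162 µV.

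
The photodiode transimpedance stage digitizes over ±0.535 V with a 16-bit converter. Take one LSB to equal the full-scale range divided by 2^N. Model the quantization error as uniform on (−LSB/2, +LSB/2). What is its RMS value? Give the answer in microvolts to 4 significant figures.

4.713 µV

Span: 0.535 V − (-0.535 V) = 1.07 V.
LSB = 1.07 V / 2^16 = 16.3269 µV.
σ_q = LSB/√12 = 16.3269 µV/3.4641 = 4.713 µV.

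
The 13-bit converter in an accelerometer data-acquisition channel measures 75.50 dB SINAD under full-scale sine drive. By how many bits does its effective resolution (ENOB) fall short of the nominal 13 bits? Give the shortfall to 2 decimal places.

0.75 bits

N_eff = (75.50 − 1.76)/6.02 = 12.2492 bits.
Lost resolution: 13 − 12.2492 = 0.7508 bits.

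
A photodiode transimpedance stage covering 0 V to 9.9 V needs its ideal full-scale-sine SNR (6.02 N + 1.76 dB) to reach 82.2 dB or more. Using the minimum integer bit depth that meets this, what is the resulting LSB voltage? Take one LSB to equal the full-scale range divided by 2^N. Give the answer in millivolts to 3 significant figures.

0.604 mV

V_FS = 9.9 V.
N ≥ (82.2 − 1.76)/6.02 = 13.362 → N_min = 14.
Step size = 9.9/16384 V = 0.604 mV.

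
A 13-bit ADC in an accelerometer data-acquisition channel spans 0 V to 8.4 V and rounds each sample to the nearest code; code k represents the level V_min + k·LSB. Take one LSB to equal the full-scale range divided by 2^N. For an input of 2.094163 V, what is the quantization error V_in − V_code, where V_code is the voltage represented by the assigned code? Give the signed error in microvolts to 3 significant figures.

+315 µV

V_FS = 8.4 V. LSB = 8.4 V / 2^13 ≈ 1.025 mV.
Position in LSBs: (2.094163 − (0)) × 8192/8.4 = 2042.3075; rounding gives k = 2042.
Reconstructed level: 0 + 2042 × 8.4/8192 V = 2.093847656 V.
V_in − V_code = 2.094163 − (2.093847656) = +315 µV.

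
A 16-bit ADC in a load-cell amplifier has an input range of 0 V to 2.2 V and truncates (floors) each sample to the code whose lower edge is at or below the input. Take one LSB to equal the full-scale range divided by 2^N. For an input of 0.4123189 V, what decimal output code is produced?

12282

Full-scale range = 2.2 V. LSB = 2.2 V / 2^16 ≈ 33.57 µV.
V_in − V_min = 0.4123189 − (0) = 0.4123189 V.
Divide by LSB: 0.4123189 × 65536/2.2 = 12282.6052.
Truncating gives code 12282.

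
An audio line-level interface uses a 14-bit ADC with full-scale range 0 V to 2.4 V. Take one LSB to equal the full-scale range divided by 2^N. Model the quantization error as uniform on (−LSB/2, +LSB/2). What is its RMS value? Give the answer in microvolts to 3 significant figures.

Full-scale range = 2.4 V.
LSB = 2.4 V ÷ 2^14 = 2.4/16384 V = 146.48 µV.
For a uniform distribution on [−LSB/2, +LSB/2], V_rms = LSB/√12 = 146.48 µV/3.4641 = 42.3 µV.

42.3 µV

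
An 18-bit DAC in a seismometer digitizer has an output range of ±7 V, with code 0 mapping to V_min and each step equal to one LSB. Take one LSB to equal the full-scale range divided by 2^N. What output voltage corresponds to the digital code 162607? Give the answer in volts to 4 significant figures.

Range = 7 − (-7) = 14 V. LSB = 14 V / 2^18.
Output = V_min + (162607/262144) × range = -7 + 0.620296 × 14 V
      = -7 + 8.68415 = 1.68415 V.

1.684 V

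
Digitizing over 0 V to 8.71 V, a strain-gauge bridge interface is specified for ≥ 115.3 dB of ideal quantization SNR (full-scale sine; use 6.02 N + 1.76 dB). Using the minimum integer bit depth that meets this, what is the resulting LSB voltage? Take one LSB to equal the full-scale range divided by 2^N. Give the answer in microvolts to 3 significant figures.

16.6 µV

Full-scale range = 8.71 V.
Solving 6.02 N ≥ 115.3 − 1.76: N ≥ 18.860. Round up → N = 19.
LSB = 8.71 V ÷ 2^19 = 8.71/524288 V = 16.6 µV.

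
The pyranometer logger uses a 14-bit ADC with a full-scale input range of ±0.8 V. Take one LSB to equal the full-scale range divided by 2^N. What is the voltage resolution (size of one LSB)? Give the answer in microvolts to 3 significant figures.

Span: 0.8 V − (-0.8 V) = 1.6 V.
Number of codes = 2^14 = 16384.
Step size = 1.6/16384 V = 97.7 µV.

97.7 µV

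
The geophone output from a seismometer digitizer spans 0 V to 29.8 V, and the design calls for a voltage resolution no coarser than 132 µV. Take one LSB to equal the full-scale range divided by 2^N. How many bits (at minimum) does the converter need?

18 bits

V_FS = 29.8 V.
Levels needed ≥ 29.8/132 µV = 225800. 2^18 = 262144 suffices, so N_min = 18.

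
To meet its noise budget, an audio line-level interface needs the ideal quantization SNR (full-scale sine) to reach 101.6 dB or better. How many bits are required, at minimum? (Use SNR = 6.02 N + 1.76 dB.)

17 bits

N ≥ (101.6 − 1.76)/6.02 = 16.585 → N_min = 17.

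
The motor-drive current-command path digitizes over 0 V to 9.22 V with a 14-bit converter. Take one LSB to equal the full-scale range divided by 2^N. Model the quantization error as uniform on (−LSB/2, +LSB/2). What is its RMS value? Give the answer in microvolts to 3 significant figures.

162 µV

Range is 9.22 V.
One LSB is 9.22 V / 16384 = 0.56274 mV.
σ_q = LSB/√12 = 0.56274 mV/3.4641 = 162 µV.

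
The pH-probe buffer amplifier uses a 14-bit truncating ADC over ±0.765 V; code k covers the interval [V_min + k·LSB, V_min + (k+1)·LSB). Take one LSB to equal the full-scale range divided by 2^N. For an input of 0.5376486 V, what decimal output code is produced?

Range = 0.765 − (-0.765) = 1.53 V. LSB = 1.53 V / 2^14 ≈ 93.38 µV.
(V_in − V_min) × 2^14/range = (0.5376486 − (-0.765)) × 16384/1.53 = 13949.408.
Floor → code = 13949.

13949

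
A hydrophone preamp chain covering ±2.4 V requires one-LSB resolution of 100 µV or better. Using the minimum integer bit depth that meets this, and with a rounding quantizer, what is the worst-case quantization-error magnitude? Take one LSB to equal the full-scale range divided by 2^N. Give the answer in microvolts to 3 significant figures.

36.6 µV

The full-scale span is 2.4 − (-2.4) = 4.8 V.
Need 2^N ≥ 4.8 V / 100 µV = 48000 → N_min = 16.
Step size = 4.8/65536 V = 73.242 µV.
Half an LSB is 36.6 µV.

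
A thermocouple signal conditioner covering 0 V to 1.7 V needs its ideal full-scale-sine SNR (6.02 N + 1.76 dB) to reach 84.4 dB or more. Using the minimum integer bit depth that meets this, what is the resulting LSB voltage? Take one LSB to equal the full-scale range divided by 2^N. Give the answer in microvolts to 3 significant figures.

104 µV

V_FS = 1.7 V.
Required N = ⌈(84.4 − 1.76)/6.02⌉ = ⌈13.728⌉ = 14.
LSB = 1.7 V ÷ 2^14 = 1.7/16384 V = 104 µV.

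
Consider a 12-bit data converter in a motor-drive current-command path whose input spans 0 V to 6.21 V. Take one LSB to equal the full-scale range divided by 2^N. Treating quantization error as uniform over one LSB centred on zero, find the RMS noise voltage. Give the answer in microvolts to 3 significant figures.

Span = 6.21 V.
LSB = 6.21 V / 2^12 = 1.5161 mV.
For a uniform distribution on [−LSB/2, +LSB/2], V_rms = LSB/√12 = 1.5161 mV/3.4641 = 438 µV.

438 µV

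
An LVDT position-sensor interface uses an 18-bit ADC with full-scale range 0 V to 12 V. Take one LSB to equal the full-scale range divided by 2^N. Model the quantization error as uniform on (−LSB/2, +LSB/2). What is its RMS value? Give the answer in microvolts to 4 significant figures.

V_FS = 12 V.
LSB = 12 V ÷ 2^18 = 12/262144 V = 45.7764 µV.
For a uniform distribution on [−LSB/2, +LSB/2], V_rms = LSB/√12 = 45.7764 µV/3.4641 = 13.21 µV.

13.21 µV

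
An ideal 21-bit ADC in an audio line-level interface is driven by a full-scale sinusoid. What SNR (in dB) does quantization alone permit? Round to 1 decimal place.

128.2 dB

Ideal quantization SNR: 6.02 × 21 + 1.76 dB = 128.2 dB.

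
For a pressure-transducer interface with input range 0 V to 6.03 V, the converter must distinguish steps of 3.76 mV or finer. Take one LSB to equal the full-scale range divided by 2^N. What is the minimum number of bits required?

11 bits

Range is 6.03 V.
Levels needed ≥ 6.03/3.76 mV = 1604. 2^11 = 2048 suffices, so N_min = 11.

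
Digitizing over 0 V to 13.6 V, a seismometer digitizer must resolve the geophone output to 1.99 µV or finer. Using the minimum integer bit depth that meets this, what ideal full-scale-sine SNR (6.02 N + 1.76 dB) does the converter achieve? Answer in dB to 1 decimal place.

V_FS = 13.6 V.
Levels needed ≥ 13.6/1.99 µV = 6.834e6. 2^23 = 8388608 suffices, so N_min = 23.
Ideal SNR at N = 23: 6.02·23 + 1.76 = 140.2 dB.

140.2 dB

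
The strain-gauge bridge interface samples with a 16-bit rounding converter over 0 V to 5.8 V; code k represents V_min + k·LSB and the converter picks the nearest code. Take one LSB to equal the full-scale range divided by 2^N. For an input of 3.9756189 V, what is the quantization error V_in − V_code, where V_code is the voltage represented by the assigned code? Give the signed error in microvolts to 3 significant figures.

−22.0 µV

V_FS = 5.8 V. LSB = 5.8 V / 2^16 ≈ 88.50 µV.
(3.9756189 − (0)) / LSB = 3.9756189 × 65536/5.8 = 44921.7518. Nearest integer: k = 44922.
V_code = 0 + (44922/65536) × 5.8 = 3.9756408691 V.
e = 3.9756189 − (3.9756408691) = −22.0 µV.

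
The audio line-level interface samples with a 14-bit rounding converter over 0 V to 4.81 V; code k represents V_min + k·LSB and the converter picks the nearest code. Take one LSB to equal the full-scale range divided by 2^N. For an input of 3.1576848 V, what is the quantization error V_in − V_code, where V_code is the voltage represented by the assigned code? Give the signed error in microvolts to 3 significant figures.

V_FS = 4.81 V. LSB = 4.81 V / 2^14 ≈ 293.6 µV.
(V_in − V_min)/LSB = (3.1576848 − (0)) × 16384/4.81 = 10755.8228 → nearest code k = 10756.
V_code = V_min + k × range/2^14 = 0 + 10756 × 4.81/16384 = 3.1577368164 V.
V_in − V_code = 3.1576848 − (3.1577368164) = −52.0 µV.

−52.0 µV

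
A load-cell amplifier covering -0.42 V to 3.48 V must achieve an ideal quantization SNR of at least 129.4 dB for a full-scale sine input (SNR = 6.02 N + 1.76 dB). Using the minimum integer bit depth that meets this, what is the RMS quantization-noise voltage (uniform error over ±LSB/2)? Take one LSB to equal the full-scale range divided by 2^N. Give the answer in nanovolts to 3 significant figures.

268 nV

Range = 3.48 − (-0.42) = 3.9 V.
6.02 N + 1.76 ≥ 129.4 gives N ≥ 21.203, so the minimum integer is 22.
One LSB is 3.9 V / 4194304 = 0.92983 µV.
V_rms = LSB/√12 = 268 nV.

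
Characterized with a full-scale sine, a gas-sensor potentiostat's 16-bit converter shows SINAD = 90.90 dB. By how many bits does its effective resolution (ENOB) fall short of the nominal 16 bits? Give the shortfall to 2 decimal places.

Effective bits = (90.90 − 1.76)/6.02 = 14.8073.
16 − 14.8073 = 1.19 bits below nominal.

1.19 bits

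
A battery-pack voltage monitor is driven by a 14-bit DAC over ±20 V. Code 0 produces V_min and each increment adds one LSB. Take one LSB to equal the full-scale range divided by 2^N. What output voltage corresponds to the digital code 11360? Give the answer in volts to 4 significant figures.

7.734 V

Span: 20 V − (-20 V) = 40 V. LSB = 40 V / 2^14.
V_out = -20 + 11360 × (40/16384) V
      = -20 + 27.7344 = 7.73438 V.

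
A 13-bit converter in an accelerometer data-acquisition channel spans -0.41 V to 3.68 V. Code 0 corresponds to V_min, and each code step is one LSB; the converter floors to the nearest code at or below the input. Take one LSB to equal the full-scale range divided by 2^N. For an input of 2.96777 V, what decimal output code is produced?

6765

Span: 3.68 V − (-0.41 V) = 4.09 V. LSB = 4.09 V / 2^13 ≈ 499.3 µV.
code = ⌊(V_in − V_min)/LSB⌋ = ⌊(V_in − V_min) × 2^13 / range⌋
     = ⌊(2.96777 − (-0.41)) × 8192 / 4.09⌋ = ⌊3.37777 × 8192/4.09⌋
     = ⌊6765.450⌋ = 6765.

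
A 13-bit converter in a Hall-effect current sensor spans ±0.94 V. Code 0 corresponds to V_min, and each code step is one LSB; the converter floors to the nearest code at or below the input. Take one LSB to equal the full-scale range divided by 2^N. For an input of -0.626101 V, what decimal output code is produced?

Range = 0.94 − (-0.94) = 1.88 V. LSB = 1.88 V / 2^13 ≈ 229.5 µV.
V_in − V_min = -0.626101 − (-0.94) = 0.313899 V.
Divide by LSB: 0.313899 × 8192/1.88 = 1367.7982.
Truncating gives code 1367.

1367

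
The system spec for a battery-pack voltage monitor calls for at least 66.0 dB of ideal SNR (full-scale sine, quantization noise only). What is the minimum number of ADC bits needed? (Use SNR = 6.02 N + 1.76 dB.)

11 bits

6.02 N + 1.76 ≥ 66.0 gives N ≥ 10.671, so the minimum integer is 11.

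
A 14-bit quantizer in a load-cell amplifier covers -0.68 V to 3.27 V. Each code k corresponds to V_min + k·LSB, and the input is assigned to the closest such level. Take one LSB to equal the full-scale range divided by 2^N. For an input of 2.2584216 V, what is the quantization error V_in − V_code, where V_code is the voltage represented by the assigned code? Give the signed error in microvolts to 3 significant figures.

Span: 3.27 V − (-0.68 V) = 3.95 V. LSB = 3.95 V / 2^14 ≈ 241.1 µV.
(2.2584216 − (-0.68)) / LSB = 2.9384216 × 16384/3.95 = 12188.1265. Nearest integer: k = 12188.
V_code = V_min + k × range/2^14 = -0.68 + 12188 × 3.95/16384 = 2.2583911133 V.
V_in − V_code = 2.2584216 − (2.2583911133) = +30.5 µV.

+30.5 µV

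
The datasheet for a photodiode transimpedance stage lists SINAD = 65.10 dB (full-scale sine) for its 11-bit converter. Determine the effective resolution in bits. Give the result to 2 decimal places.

ENOB = (65.10 − 1.76)/6.02 = 10.5216 bits.

10.52 bits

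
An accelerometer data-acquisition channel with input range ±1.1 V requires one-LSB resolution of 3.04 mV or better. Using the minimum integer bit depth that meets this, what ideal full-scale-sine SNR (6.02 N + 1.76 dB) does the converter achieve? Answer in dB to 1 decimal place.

Full-scale range = 1.1 V − (-1.1 V) = 2.2 V.
Need 2^N ≥ 2.2 V / 3.04 mV = 723.7 → N_min = 10.
6.02(10) + 1.76 = 61.96 dB.

62.0 dB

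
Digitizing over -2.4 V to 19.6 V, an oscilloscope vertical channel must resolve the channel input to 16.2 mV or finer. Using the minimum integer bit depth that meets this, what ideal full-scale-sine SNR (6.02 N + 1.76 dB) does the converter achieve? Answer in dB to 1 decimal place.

Range = 19.6 − (-2.4) = 22 V.
Required number of levels: 22/16.2 mV = 1358.0; smallest N with 2^N ≥ that is 11.
6.02(11) + 1.76 = 67.98 dB.

68.0 dB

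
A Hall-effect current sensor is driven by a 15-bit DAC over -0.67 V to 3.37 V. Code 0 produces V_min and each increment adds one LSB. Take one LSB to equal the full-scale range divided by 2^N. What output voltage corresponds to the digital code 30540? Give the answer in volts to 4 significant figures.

3.095 V

The full-scale span is 3.37 − (-0.67) = 4.04 V. LSB = 4.04 V / 2^15.
Output = V_min + (30540/32768) × range = -0.67 + 0.932007 × 4.04 V
      = -0.67 V + 3.76531 V = 3.09531 V.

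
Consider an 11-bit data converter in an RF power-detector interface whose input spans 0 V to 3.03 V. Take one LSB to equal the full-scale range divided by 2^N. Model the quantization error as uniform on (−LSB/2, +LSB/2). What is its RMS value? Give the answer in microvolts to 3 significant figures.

Range is 3.03 V.
One LSB is 3.03 V / 2048 = 1.4795 mV.
For a uniform distribution on [−LSB/2, +LSB/2], V_rms = LSB/√12 = 1.4795 mV/3.4641 = 427 µV.

427 µV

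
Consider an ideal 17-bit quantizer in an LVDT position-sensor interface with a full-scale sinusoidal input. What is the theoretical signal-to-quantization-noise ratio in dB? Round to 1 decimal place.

104.1 dB

6.02(17) + 1.76 = 102.34 + 1.76 = 104.10 dB.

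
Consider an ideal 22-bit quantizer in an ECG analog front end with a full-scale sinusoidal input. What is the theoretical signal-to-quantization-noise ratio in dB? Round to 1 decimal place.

For an ideal N-bit converter with full-scale sine input, SNR = 6.02 N + 1.76 dB. SNR = 6.02 × 22 + 1.76 = 132.44 + 1.76 = 134.20 dB.

134.2 dB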